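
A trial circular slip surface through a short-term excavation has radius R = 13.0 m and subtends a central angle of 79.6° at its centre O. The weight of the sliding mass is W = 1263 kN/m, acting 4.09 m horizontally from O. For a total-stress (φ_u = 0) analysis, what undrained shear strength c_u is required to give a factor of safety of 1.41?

c_u = 31.0 kPa

FS = c_u·L_a·R / (W·d), so c_u = FS·W·d / (L_a·R).
Arc length L_a = R·θ = 13.0·(79.6°·π/180) = 13.0·1.3893 = 18.06 m
c_u = 1.41·1263·4.09 / (18.06·13.0) = 7283.6 / 234.79 = 31.02 kPa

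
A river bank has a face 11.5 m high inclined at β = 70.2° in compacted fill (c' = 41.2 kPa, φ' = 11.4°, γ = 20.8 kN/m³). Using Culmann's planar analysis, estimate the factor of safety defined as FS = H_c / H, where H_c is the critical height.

FS = 1.32

H_c = (4c'/γ) · sinβ cosφ' / [1 − cos(β − φ')]
    = (4·41.2/20.8) · sin70.2°·cos11.4° / [1 − cos58.8°]
    = 7.923 · 0.9223 / 0.4820 = 15.16 m
FS = H_c / H = 15.16 / 11.5 = 1.318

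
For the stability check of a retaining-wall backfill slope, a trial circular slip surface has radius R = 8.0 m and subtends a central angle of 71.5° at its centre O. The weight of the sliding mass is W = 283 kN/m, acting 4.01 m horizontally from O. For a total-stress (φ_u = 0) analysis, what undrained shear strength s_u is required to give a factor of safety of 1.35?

s_u = 19.2 kPa

FS = s_u·L_a·R / (W·d), so s_u = FS·W·d / (L_a·R).
Arc length L_a = R·θ = 8.0·(71.5°·π/180) = 8.0·1.2479 = 9.98 m
s_u = 1.35·283·4.01 / (9.98·8.0) = 1532.0 / 79.87 = 19.18 kPa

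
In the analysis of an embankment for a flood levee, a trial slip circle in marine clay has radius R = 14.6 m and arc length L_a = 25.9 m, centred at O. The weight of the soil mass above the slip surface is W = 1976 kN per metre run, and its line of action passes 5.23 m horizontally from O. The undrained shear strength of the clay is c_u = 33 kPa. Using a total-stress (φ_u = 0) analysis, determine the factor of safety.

FS = 1.21

Taking moments about the centre O, the resisting moment is provided by the undrained shear strength acting along the arc:
M_R = c_u·L_a·R = 33·25.90·14.6 = 12478.6 kN·m/m
M_D = W·d = 1976·5.23 = 10334.5 kN·m/m
FS = M_R / M_D = 12478.6 / 10334.5 = 1.207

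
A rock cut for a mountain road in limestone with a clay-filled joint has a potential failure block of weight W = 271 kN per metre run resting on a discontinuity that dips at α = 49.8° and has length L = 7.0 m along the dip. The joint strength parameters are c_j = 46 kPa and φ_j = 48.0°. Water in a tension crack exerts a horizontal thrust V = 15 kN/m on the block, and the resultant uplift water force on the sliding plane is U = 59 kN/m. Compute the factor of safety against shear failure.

Resolving the block weight along and normal to the plane and applying the Mohr–Coulomb strength on the joint:
N' = W cosα − U − V sinα = 271·cos49.8° − 59 − 15·sin49.8° = 104.5 kN/m
Driving force T = W sinα + V cosα = 271·sin49.8° + 15·cos49.8° = 216.7 kN/m
Resisting force R = c_j·L + N'·tanφ_j = 46·7.0 + 104.5·tan48.0° = 322.0 + 116.0 = 438.0 kN/m
FS = R / T = 438.0 / 216.7 = 2.022

FS = 2.02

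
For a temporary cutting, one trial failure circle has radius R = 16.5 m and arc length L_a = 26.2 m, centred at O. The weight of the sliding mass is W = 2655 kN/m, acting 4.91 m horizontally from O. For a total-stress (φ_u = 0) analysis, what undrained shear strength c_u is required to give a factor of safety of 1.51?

c_u = 45.5 kPa

FS = c_u·L_a·R / (W·d), so c_u = FS·W·d / (L_a·R).
c_u = 1.51·2655·4.91 / (26.20·16.5) = 19684.4 / 432.30 = 45.53 kPa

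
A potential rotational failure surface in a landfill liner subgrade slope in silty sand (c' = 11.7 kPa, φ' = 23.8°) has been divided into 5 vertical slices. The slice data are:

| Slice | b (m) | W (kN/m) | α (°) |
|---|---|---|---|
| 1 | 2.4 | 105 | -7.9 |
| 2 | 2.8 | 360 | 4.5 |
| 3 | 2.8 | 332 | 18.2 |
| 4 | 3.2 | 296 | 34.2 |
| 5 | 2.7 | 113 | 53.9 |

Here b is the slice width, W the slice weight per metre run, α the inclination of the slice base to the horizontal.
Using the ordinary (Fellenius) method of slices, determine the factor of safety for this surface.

FS = 1.80

Ordinary method of slices: FS = Σ[c'·Δl_i + (W_i cosα_i)·tanφ'] / Σ W_i sinα_i, with Δl_i = b_i / cosα_i.
Slice 1: Δl = 2.4/cos(-7.9°) = 2.423 m; N'_1 = 105·cos(-7.9°) = 104.0; c'Δl = 28.35; W sinα = -14.4
Slice 2: Δl = 2.8/cos4.5° = 2.809 m; N'_2 = 360·cos4.5° = 358.9; c'Δl = 32.86; W sinα = 28.2
Slice 3: Δl = 2.8/cos18.2° = 2.947 m; N'_3 = 332·cos18.2° = 315.4; c'Δl = 34.49; W sinα = 103.7
Slice 4: Δl = 3.2/cos34.2° = 3.869 m; N'_4 = 296·cos34.2° = 244.8; c'Δl = 45.27; W sinα = 166.4
Slice 5: Δl = 2.7/cos53.9° = 4.583 m; N'_5 = 113·cos53.9° = 66.6; c'Δl = 53.62; W sinα = 91.3
Σc'Δl = 194.6 kN/m; ΣN' = 1089.7 kN/m; ΣW sinα = 375.2 kN/m
Resisting = 194.6 + 1089.7·tan23.8° = 194.6 + 480.6 = 675.2 kN/m
FS = 675.2 / 375.2 = 1.800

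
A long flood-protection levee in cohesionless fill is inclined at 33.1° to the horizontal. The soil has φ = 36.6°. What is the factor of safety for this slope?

FS = 1.14

For a dry cohesionless infinite slope the factor of safety is FS = tanφ / tanβ.
FS = tan36.6° / tan33.1° = 0.7427 / 0.6519 = 1.139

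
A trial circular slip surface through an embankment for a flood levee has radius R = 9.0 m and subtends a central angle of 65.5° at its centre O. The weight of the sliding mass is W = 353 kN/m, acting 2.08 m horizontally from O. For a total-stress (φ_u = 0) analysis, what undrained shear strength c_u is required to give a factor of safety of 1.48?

c_u = 11.7 kPa

FS = c_u·L_a·R / (W·d), so c_u = FS·W·d / (L_a·R).
Arc length L_a = R·θ = 9.0·(65.5°·π/180) = 9.0·1.1432 = 10.29 m
c_u = 1.48·353·2.08 / (10.29·9.0) = 1086.7 / 92.60 = 11.74 kPa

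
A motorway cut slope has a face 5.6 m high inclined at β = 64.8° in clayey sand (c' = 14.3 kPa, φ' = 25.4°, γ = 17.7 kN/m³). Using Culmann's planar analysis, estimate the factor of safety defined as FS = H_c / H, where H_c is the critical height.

FS = 2.08

H_c = (4c'/γ) · sinβ cosφ' / [1 − cos(β − φ')]
    = (4·14.3/17.7) · sin64.8°·cos25.4° / [1 − cos39.4°]
    = 3.232 · 0.8174 / 0.2273 = 11.62 m
FS = H_c / H = 11.62 / 5.6 = 2.075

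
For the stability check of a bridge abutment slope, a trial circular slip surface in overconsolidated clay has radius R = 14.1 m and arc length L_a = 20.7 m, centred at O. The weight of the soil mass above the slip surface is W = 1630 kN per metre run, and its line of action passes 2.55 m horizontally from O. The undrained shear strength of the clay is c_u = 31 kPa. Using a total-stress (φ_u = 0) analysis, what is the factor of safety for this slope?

FS = 2.18

Taking moments about the centre O, the resisting moment is provided by the undrained shear strength acting along the arc:
M_R = c_u·L_a·R = 31·20.70·14.1 = 9048.0 kN·m/m
M_D = W·d = 1630·2.55 = 4156.5 kN·m/m
FS = M_R / M_D = 9048.0 / 4156.5 = 2.177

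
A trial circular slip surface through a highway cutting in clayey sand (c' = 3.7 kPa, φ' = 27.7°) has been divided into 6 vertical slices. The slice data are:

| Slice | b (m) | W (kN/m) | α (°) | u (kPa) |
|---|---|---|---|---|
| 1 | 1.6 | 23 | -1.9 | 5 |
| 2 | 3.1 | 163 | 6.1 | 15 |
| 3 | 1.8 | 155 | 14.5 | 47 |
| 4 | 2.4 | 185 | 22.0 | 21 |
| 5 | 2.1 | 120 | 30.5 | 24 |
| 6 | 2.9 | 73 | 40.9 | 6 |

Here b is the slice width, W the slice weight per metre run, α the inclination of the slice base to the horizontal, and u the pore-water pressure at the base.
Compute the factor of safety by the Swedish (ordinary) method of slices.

Ordinary method of slices: FS = Σ[c'·Δl_i + (W_i cosα_i − u_i·Δl_i)·tanφ'] / Σ W_i sinα_i, with Δl_i = b_i / cosα_i.
Slice 1: Δl = 1.6/cos(-1.9°) = 1.601 m; N'_1 = 23·cos(-1.9°) − 5·1.601 = 15.0; c'Δl = 5.92; W sinα = -0.8
Slice 2: Δl = 3.1/cos6.1° = 3.118 m; N'_2 = 163·cos6.1° − 15·3.118 = 115.3; c'Δl = 11.54; W sinα = 17.3
Slice 3: Δl = 1.8/cos14.5° = 1.859 m; N'_3 = 155·cos14.5° − 47·1.859 = 62.7; c'Δl = 6.88; W sinα = 38.8
Slice 4: Δl = 2.4/cos22.0° = 2.588 m; N'_4 = 185·cos22.0° − 21·2.588 = 117.2; c'Δl = 9.58; W sinα = 69.3
Slice 5: Δl = 2.1/cos30.5° = 2.437 m; N'_5 = 120·cos30.5° − 24·2.437 = 44.9; c'Δl = 9.02; W sinα = 60.9
Slice 6: Δl = 2.9/cos40.9° = 3.837 m; N'_6 = 73·cos40.9° − 6·3.837 = 32.2; c'Δl = 14.20; W sinα = 47.8
Σc'Δl = 57.1 kN/m; ΣN' = 387.2 kN/m; ΣW sinα = 233.4 kN/m
Resisting = 57.1 + 387.2·tan27.7° = 57.1 + 203.3 = 260.4 kN/m
FS = 260.4 / 233.4 = 1.116

FS = 1.12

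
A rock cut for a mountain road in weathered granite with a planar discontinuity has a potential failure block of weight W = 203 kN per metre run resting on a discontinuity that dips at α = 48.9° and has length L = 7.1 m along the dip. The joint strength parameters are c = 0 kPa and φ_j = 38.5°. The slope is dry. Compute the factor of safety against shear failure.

FS = 0.69

Resolving the block weight along and normal to the plane and applying the Mohr–Coulomb strength on the joint:
N' = W cosα = 203·cos48.9° = 133.4 kN/m
Driving force T = W sinα = 203·sin48.9° = 153.0 kN/m
Resisting force R = c·L + N'·tanφ_j = 0·7.1 + 133.4·tan38.5° = 0.0 + 106.1 = 106.1 kN/m
FS = R / T = 106.1 / 153.0 = 0.694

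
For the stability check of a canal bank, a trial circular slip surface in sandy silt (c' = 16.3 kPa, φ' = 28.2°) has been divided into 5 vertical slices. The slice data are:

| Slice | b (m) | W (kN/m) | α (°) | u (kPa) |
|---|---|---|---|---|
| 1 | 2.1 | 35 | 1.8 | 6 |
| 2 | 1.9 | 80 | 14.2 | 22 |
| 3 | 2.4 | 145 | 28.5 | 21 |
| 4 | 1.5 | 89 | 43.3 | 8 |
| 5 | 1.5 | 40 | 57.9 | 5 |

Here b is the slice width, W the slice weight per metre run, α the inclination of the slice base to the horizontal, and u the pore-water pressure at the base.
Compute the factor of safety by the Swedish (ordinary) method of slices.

Ordinary method of slices: FS = Σ[c'·Δl_i + (W_i cosα_i − u_i·Δl_i)·tanφ'] / Σ W_i sinα_i, with Δl_i = b_i / cosα_i.
Slice 1: Δl = 2.1/cos1.8° = 2.101 m; N'_1 = 35·cos1.8° − 6·2.101 = 22.4; c'Δl = 34.25; W sinα = 1.1
Slice 2: Δl = 1.9/cos14.2° = 1.960 m; N'_2 = 80·cos14.2° − 22·1.960 = 34.4; c'Δl = 31.95; W sinα = 19.6
Slice 3: Δl = 2.4/cos28.5° = 2.731 m; N'_3 = 145·cos28.5° − 21·2.731 = 70.1; c'Δl = 44.51; W sinα = 69.2
Slice 4: Δl = 1.5/cos43.3° = 2.061 m; N'_4 = 89·cos43.3° − 8·2.061 = 48.3; c'Δl = 33.60; W sinα = 61.0
Slice 5: Δl = 1.5/cos57.9° = 2.823 m; N'_5 = 40·cos57.9° − 5·2.823 = 7.1; c'Δl = 46.01; W sinα = 33.9
Σc'Δl = 190.3 kN/m; ΣN' = 182.3 kN/m; ΣW sinα = 184.8 kN/m
Resisting = 190.3 + 182.3·tan28.2° = 190.3 + 97.8 = 288.1 kN/m
FS = 288.1 / 184.8 = 1.559

FS = 1.56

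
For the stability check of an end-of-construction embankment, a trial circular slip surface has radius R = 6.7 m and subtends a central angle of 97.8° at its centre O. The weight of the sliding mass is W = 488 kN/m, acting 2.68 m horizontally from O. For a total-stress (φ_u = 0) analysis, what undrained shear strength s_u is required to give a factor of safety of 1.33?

s_u = 22.7 kPa

FS = s_u·L_a·R / (W·d), so s_u = FS·W·d / (L_a·R).
Arc length L_a = R·θ = 6.7·(97.8°·π/180) = 6.7·1.7069 = 11.44 m
s_u = 1.33·488·2.68 / (11.44·6.7) = 1739.4 / 76.62 = 22.70 kPa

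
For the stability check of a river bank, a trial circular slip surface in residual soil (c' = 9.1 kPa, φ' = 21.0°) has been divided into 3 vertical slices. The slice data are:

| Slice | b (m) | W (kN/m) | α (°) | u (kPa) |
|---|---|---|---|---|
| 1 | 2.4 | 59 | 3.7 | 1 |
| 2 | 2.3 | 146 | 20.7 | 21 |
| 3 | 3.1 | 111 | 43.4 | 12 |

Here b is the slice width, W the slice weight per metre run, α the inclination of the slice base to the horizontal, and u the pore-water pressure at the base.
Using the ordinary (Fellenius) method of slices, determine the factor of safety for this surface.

FS = 1.13

Ordinary method of slices: FS = Σ[c'·Δl_i + (W_i cosα_i − u_i·Δl_i)·tanφ'] / Σ W_i sinα_i, with Δl_i = b_i / cosα_i.
Slice 1: Δl = 2.4/cos3.7° = 2.405 m; N'_1 = 59·cos3.7° − 1·2.405 = 56.5; c'Δl = 21.89; W sinα = 3.8
Slice 2: Δl = 2.3/cos20.7° = 2.459 m; N'_2 = 146·cos20.7° − 21·2.459 = 84.9; c'Δl = 22.37; W sinα = 51.6
Slice 3: Δl = 3.1/cos43.4° = 4.267 m; N'_3 = 111·cos43.4° − 12·4.267 = 29.5; c'Δl = 38.83; W sinα = 76.3
Σc'Δl = 83.1 kN/m; ΣN' = 170.9 kN/m; ΣW sinα = 131.7 kN/m
Resisting = 83.1 + 170.9·tan21.0° = 83.1 + 65.6 = 148.7 kN/m
FS = 148.7 / 131.7 = 1.129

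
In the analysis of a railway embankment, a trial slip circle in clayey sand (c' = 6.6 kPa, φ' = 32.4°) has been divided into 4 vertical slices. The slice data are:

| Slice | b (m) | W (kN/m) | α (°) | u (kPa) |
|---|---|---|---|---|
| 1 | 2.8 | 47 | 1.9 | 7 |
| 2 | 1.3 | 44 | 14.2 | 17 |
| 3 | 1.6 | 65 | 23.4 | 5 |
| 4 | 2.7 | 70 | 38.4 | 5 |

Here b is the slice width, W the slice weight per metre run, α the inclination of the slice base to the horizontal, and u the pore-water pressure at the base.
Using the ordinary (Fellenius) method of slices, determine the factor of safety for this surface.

Ordinary method of slices: FS = Σ[c'·Δl_i + (W_i cosα_i − u_i·Δl_i)·tanφ'] / Σ W_i sinα_i, with Δl_i = b_i / cosα_i.
Slice 1: Δl = 2.8/cos1.9° = 2.802 m; N'_1 = 47·cos1.9° − 7·2.802 = 27.4; c'Δl = 18.49; W sinα = 1.6
Slice 2: Δl = 1.3/cos14.2° = 1.341 m; N'_2 = 44·cos14.2° − 17·1.341 = 19.9; c'Δl = 8.85; W sinα = 10.8
Slice 3: Δl = 1.6/cos23.4° = 1.743 m; N'_3 = 65·cos23.4° − 5·1.743 = 50.9; c'Δl = 11.51; W sinα = 25.8
Slice 4: Δl = 2.7/cos38.4° = 3.445 m; N'_4 = 70·cos38.4° − 5·3.445 = 37.6; c'Δl = 22.74; W sinα = 43.5
Σc'Δl = 61.6 kN/m; ΣN' = 135.8 kN/m; ΣW sinα = 81.6 kN/m
Resisting = 61.6 + 135.8·tan32.4° = 61.6 + 86.2 = 147.8 kN/m
FS = 147.8 / 81.6 = 1.810

FS = 1.81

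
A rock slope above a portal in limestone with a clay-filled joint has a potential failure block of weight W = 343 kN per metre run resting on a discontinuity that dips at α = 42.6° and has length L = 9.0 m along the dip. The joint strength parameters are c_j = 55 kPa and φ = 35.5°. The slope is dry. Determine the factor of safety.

FS = 2.91

Resolving the block weight along and normal to the plane and applying the Mohr–Coulomb strength on the joint:
N' = W cosα = 343·cos42.6° = 252.5 kN/m
Driving force T = W sinα = 343·sin42.6° = 232.2 kN/m
Resisting force R = c_j·L + N'·tanφ = 55·9.0 + 252.5·tan35.5° = 495.0 + 180.1 = 675.1 kN/m
FS = R / T = 675.1 / 232.2 = 2.908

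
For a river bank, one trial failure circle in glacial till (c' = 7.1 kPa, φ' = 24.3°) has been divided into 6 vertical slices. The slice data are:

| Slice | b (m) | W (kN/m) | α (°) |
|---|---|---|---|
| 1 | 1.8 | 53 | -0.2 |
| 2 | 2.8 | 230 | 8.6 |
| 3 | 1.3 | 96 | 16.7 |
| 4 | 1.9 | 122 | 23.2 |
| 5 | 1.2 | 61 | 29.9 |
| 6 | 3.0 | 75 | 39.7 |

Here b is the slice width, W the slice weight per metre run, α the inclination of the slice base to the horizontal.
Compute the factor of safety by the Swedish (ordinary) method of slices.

Ordinary method of slices: FS = Σ[c'·Δl_i + (W_i cosα_i)·tanφ'] / Σ W_i sinα_i, with Δl_i = b_i / cosα_i.
Slice 1: Δl = 1.8/cos(-0.2°) = 1.800 m; N'_1 = 53·cos(-0.2°) = 53.0; c'Δl = 12.78; W sinα = -0.2
Slice 2: Δl = 2.8/cos8.6° = 2.832 m; N'_2 = 230·cos8.6° = 227.4; c'Δl = 20.11; W sinα = 34.4
Slice 3: Δl = 1.3/cos16.7° = 1.357 m; N'_3 = 96·cos16.7° = 92.0; c'Δl = 9.64; W sinα = 27.6
Slice 4: Δl = 1.9/cos23.2° = 2.067 m; N'_4 = 122·cos23.2° = 112.1; c'Δl = 14.68; W sinα = 48.1
Slice 5: Δl = 1.2/cos29.9° = 1.384 m; N'_5 = 61·cos29.9° = 52.9; c'Δl = 9.83; W sinα = 30.4
Slice 6: Δl = 3.0/cos39.7° = 3.899 m; N'_6 = 75·cos39.7° = 57.7; c'Δl = 27.68; W sinα = 47.9
Σc'Δl = 94.7 kN/m; ΣN' = 595.1 kN/m; ΣW sinα = 188.2 kN/m
Resisting = 94.7 + 595.1·tan24.3° = 94.7 + 268.7 = 363.4 kN/m
FS = 363.4 / 188.2 = 1.931

FS = 1.93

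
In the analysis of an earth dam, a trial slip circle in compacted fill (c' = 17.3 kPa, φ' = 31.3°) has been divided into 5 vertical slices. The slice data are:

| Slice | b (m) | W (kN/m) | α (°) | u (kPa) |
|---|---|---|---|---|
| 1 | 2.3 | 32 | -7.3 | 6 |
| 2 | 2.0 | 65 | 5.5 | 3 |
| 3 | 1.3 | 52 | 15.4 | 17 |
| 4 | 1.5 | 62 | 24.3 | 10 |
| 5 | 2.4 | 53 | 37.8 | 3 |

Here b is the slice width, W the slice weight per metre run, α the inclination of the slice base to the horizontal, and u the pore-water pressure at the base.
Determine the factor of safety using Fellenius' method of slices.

Ordinary method of slices: FS = Σ[c'·Δl_i + (W_i cosα_i − u_i·Δl_i)·tanφ'] / Σ W_i sinα_i, with Δl_i = b_i / cosα_i.
Slice 1: Δl = 2.3/cos(-7.3°) = 2.319 m; N'_1 = 32·cos(-7.3°) − 6·2.319 = 17.8; c'Δl = 40.12; W sinα = -4.1
Slice 2: Δl = 2.0/cos5.5° = 2.009 m; N'_2 = 65·cos5.5° − 3·2.009 = 58.7; c'Δl = 34.76; W sinα = 6.2
Slice 3: Δl = 1.3/cos15.4° = 1.348 m; N'_3 = 52·cos15.4° − 17·1.348 = 27.2; c'Δl = 23.33; W sinα = 13.8
Slice 4: Δl = 1.5/cos24.3° = 1.646 m; N'_4 = 62·cos24.3° − 10·1.646 = 40.0; c'Δl = 28.47; W sinα = 25.5
Slice 5: Δl = 2.4/cos37.8° = 3.037 m; N'_5 = 53·cos37.8° − 3·3.037 = 32.8; c'Δl = 52.55; W sinα = 32.5
Σc'Δl = 179.2 kN/m; ΣN' = 176.5 kN/m; ΣW sinα = 74.0 kN/m
Resisting = 179.2 + 176.5·tan31.3° = 179.2 + 107.3 = 286.6 kN/m
FS = 286.6 / 74.0 = 3.874

FS = 3.87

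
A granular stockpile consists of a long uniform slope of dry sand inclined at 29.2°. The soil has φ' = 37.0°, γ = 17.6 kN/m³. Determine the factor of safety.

FS = 1.35

For a dry cohesionless infinite slope the factor of safety is FS = tanφ' / tanβ.
FS = tan37.0° / tan29.2° = 0.7536 / 0.5589 = 1.348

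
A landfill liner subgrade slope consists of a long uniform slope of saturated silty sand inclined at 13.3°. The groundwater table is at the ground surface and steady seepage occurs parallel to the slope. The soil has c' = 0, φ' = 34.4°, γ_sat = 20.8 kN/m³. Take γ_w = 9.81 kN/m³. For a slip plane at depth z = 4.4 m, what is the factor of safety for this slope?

With seepage parallel to the slope and the water table at the surface, the effective normal stress on the slip plane uses the buoyant unit weight γ' = γ_sat − γ_w while the driving shear stress uses γ_sat:
FS = [c' + γ' z cos²β tanφ'] / [γ_sat z sinβ cosβ]
(For c' = 0 this reduces to FS = (γ'/γ_sat)·tanφ'/tanβ.)
γ' = 20.8 − 9.81 = 10.99 kN/m³
Numerator = 0.0 + 10.99·4.4·cos²13.3°·tan34.4° = 0.0 + 10.99·4.4·0.9471·0.6847 = 31.358 kPa
Denominator = 20.8·4.4·sin13.3°·cos13.3° = 20.8·4.4·0.2300·0.9732 = 20.489 kPa
FS = 31.358 / 20.489 = 1.530

FS = 1.53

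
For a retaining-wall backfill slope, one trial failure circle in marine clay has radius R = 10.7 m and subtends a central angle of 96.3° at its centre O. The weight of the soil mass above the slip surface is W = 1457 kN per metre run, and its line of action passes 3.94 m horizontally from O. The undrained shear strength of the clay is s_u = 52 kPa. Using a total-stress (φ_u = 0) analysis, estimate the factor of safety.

FS = 1.74

Taking moments about the centre O, the resisting moment is provided by the undrained shear strength acting along the arc:
Arc length L_a = R·θ = 10.7·(96.3°·π/180) = 10.7·1.6808 = 17.98 m
M_R = s_u·L_a·R = 52·17.98·10.7 = 10006.3 kN·m/m
M_D = W·d = 1457·3.94 = 5740.6 kN·m/m
FS = M_R / M_D = 10006.3 / 5740.6 = 1.743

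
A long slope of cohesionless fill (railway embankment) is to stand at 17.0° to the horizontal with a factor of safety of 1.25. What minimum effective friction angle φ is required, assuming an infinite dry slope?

φ = 20.9°

FS = tanφ/tanβ ⇒ tanφ = FS · tanβ = 1.25 · tan17.0° = 0.3822
φ = arctan(0.3822) = 20.92°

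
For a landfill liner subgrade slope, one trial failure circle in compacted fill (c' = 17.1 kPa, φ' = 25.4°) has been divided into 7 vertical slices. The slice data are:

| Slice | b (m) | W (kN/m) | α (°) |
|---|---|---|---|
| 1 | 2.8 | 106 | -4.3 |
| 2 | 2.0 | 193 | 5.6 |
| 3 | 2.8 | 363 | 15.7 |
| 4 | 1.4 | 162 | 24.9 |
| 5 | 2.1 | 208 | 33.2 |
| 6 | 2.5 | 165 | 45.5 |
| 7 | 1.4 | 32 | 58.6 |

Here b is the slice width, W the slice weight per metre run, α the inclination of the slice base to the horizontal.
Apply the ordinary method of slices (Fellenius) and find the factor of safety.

Ordinary method of slices: FS = Σ[c'·Δl_i + (W_i cosα_i)·tanφ'] / Σ W_i sinα_i, with Δl_i = b_i / cosα_i.
Slice 1: Δl = 2.8/cos(-4.3°) = 2.808 m; N'_1 = 106·cos(-4.3°) = 105.7; c'Δl = 48.02; W sinα = -7.9
Slice 2: Δl = 2.0/cos5.6° = 2.010 m; N'_2 = 193·cos5.6° = 192.1; c'Δl = 34.36; W sinα = 18.8
Slice 3: Δl = 2.8/cos15.7° = 2.909 m; N'_3 = 363·cos15.7° = 349.5; c'Δl = 49.74; W sinα = 98.2
Slice 4: Δl = 1.4/cos24.9° = 1.543 m; N'_4 = 162·cos24.9° = 146.9; c'Δl = 26.39; W sinα = 68.2
Slice 5: Δl = 2.1/cos33.2° = 2.510 m; N'_5 = 208·cos33.2° = 174.0; c'Δl = 42.92; W sinα = 113.9
Slice 6: Δl = 2.5/cos45.5° = 3.567 m; N'_6 = 165·cos45.5° = 115.7; c'Δl = 60.99; W sinα = 117.7
Slice 7: Δl = 1.4/cos58.6° = 2.687 m; N'_7 = 32·cos58.6° = 16.7; c'Δl = 45.95; W sinα = 27.3
Σc'Δl = 308.4 kN/m; ΣN' = 1100.5 kN/m; ΣW sinα = 436.2 kN/m
Resisting = 308.4 + 1100.5·tan25.4° = 308.4 + 522.6 = 830.9 kN/m
FS = 830.9 / 436.2 = 1.905

FS = 1.90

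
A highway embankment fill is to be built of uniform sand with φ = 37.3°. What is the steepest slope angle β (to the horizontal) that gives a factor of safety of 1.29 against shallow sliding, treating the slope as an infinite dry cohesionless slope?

β = 30.6°

For an infinite dry cohesionless slope FS = tanφ/tanβ, so tanβ = tanφ / FS.
tanβ = tan37.3° / 1.29 = 0.7618 / 1.29 = 0.5905
β = arctan(0.5905) = 30.56°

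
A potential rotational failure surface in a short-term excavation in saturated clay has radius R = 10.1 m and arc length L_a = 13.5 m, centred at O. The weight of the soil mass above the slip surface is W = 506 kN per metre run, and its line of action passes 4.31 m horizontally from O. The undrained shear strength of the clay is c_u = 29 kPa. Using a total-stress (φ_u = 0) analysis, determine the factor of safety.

Taking moments about the centre O, the resisting moment is provided by the undrained shear strength acting along the arc:
M_R = c_u·L_a·R = 29·13.50·10.1 = 3954.1 kN·m/m
M_D = W·d = 506·4.31 = 2180.9 kN·m/m
FS = M_R / M_D = 3954.1 / 2180.9 = 1.813

FS = 1.81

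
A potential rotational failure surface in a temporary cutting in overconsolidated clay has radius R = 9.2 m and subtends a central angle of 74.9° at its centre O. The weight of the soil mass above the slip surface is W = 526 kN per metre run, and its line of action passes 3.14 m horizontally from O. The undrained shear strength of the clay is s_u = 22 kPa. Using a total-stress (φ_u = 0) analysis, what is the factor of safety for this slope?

Taking moments about the centre O, the resisting moment is provided by the undrained shear strength acting along the arc:
Arc length L_a = R·θ = 9.2·(74.9°·π/180) = 9.2·1.3073 = 12.03 m
M_R = s_u·L_a·R = 22·12.03·9.2 = 2434.2 kN·m/m
M_D = W·d = 526·3.14 = 1651.6 kN·m/m
FS = M_R / M_D = 2434.2 / 1651.6 = 1.474

FS = 1.47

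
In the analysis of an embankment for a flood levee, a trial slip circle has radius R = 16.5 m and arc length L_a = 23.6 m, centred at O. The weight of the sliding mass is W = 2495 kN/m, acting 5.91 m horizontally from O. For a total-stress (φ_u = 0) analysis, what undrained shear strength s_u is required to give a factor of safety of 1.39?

s_u = 52.6 kPa

FS = s_u·L_a·R / (W·d), so s_u = FS·W·d / (L_a·R).
s_u = 1.39·2495·5.91 / (23.60·16.5) = 20496.2 / 389.40 = 52.64 kPa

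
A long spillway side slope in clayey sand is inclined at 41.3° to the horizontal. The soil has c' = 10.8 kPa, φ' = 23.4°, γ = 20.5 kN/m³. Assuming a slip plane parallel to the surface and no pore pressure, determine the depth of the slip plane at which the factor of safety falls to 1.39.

z = 1.18 m

Setting FS = 1.39 in FS = [c' + γz cos²β tanφ'] / [γz sinβ cosβ] and solving for z:
z = c' / [γ cosβ (FS·sinβ − cosβ·tanφ')]
  = 10.8 / [20.5·cos41.3°·(1.39·sin41.3° − cos41.3°·tan23.4°)]
  = 10.8 / [20.5·0.7513·(1.39·0.6600 − 0.7513·0.4327)]
  = 10.8 / 9.1220 = 1.184 m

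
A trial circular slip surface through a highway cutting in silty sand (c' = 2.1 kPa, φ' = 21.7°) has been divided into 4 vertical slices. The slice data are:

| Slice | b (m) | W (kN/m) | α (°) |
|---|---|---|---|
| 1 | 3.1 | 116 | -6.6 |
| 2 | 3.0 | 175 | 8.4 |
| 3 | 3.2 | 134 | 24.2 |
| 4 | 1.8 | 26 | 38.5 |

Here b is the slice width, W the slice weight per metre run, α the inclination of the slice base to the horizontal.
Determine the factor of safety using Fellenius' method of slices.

FS = 2.36

Ordinary method of slices: FS = Σ[c'·Δl_i + (W_i cosα_i)·tanφ'] / Σ W_i sinα_i, with Δl_i = b_i / cosα_i.
Slice 1: Δl = 3.1/cos(-6.6°) = 3.121 m; N'_1 = 116·cos(-6.6°) = 115.2; c'Δl = 6.55; W sinα = -13.3
Slice 2: Δl = 3.0/cos8.4° = 3.033 m; N'_2 = 175·cos8.4° = 173.1; c'Δl = 6.37; W sinα = 25.6
Slice 3: Δl = 3.2/cos24.2° = 3.508 m; N'_3 = 134·cos24.2° = 122.2; c'Δl = 7.37; W sinα = 54.9
Slice 4: Δl = 1.8/cos38.5° = 2.300 m; N'_4 = 26·cos38.5° = 20.3; c'Δl = 4.83; W sinα = 16.2
Σc'Δl = 25.1 kN/m; ΣN' = 430.9 kN/m; ΣW sinα = 83.3 kN/m
Resisting = 25.1 + 430.9·tan21.7° = 25.1 + 171.5 = 196.6 kN/m
FS = 196.6 / 83.3 = 2.359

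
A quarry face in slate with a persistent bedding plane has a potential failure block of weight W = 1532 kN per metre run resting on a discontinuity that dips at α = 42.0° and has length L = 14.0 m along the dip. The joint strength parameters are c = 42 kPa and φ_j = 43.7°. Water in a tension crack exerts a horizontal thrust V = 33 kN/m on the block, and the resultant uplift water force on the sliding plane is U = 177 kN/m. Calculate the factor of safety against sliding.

Resolving the block weight along and normal to the plane and applying the Mohr–Coulomb strength on the joint:
N' = W cosα − U − V sinα = 1532·cos42.0° − 177 − 33·sin42.0° = 939.4 kN/m
Driving force T = W sinα + V cosα = 1532·sin42.0° + 33·cos42.0° = 1049.6 kN/m
Resisting force R = c·L + N'·tanφ_j = 42·14.0 + 939.4·tan43.7° = 588.0 + 897.7 = 1485.7 kN/m
FS = R / T = 1485.7 / 1049.6 = 1.415

FS = 1.42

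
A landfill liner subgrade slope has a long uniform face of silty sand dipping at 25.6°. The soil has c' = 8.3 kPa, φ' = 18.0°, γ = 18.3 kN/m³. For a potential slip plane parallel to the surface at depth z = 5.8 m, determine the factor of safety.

For an infinite slope with a slip plane parallel to the surface (no pore pressure): FS = [c' + γz cos²β tanφ'] / [γz sinβ cosβ].
γz = 18.3·5.8 = 106.14 kN/m²
Numerator = 8.3 + 106.14·cos²25.6°·tan18.0° = 8.3 + 106.14·0.8133·0.3249 = 36.348 kPa
Denominator = 106.14·sin25.6°·cos25.6° = 106.14·0.4321·0.9018 = 41.359 kPa
FS = 36.348 / 41.359 = 0.879

FS = 0.88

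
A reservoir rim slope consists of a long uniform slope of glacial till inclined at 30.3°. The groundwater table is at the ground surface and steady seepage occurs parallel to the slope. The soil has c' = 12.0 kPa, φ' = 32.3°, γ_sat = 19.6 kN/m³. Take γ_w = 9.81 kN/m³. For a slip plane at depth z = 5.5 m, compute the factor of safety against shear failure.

FS = 0.80

With seepage parallel to the slope and the water table at the surface, the effective normal stress on the slip plane uses the buoyant unit weight γ' = γ_sat − γ_w while the driving shear stress uses γ_sat:
FS = [c' + γ' z cos²β tanφ'] / [γ_sat z sinβ cosβ]
γ' = 19.6 − 9.81 = 9.79 kN/m³
Numerator = 12.0 + 9.79·5.5·cos²30.3°·tan32.3° = 12.0 + 9.79·5.5·0.7455·0.6322 = 37.375 kPa
Denominator = 19.6·5.5·sin30.3°·cos30.3° = 19.6·5.5·0.5045·0.8634 = 46.958 kPa
FS = 37.375 / 46.958 = 0.796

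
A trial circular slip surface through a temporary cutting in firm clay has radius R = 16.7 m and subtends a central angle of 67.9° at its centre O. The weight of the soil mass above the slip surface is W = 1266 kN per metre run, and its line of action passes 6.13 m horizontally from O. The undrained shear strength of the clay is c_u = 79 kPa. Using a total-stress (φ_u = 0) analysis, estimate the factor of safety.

Taking moments about the centre O, the resisting moment is provided by the undrained shear strength acting along the arc:
Arc length L_a = R·θ = 16.7·(67.9°·π/180) = 16.7·1.1851 = 19.79 m
M_R = c_u·L_a·R = 79·19.79·16.7 = 26110.0 kN·m/m
M_D = W·d = 1266·6.13 = 7760.6 kN·m/m
FS = M_R / M_D = 26110.0 / 7760.6 = 3.364

FS = 3.36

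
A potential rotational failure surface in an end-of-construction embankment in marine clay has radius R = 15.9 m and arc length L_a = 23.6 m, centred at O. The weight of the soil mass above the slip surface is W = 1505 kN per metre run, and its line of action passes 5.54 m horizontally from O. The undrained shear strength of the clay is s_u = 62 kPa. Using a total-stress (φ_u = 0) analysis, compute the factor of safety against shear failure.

FS = 2.79

Taking moments about the centre O, the resisting moment is provided by the undrained shear strength acting along the arc:
M_R = s_u·L_a·R = 62·23.60·15.9 = 23264.9 kN·m/m
M_D = W·d = 1505·5.54 = 8337.7 kN·m/m
FS = M_R / M_D = 23264.9 / 8337.7 = 2.790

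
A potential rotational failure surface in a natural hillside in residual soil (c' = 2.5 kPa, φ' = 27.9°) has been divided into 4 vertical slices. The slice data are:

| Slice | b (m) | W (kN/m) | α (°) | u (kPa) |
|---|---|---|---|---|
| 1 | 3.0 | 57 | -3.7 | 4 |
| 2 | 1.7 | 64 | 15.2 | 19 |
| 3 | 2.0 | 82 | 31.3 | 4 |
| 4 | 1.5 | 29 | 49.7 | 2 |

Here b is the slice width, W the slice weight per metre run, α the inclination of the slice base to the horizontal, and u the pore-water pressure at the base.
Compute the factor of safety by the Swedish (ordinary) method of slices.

Ordinary method of slices: FS = Σ[c'·Δl_i + (W_i cosα_i − u_i·Δl_i)·tanφ'] / Σ W_i sinα_i, with Δl_i = b_i / cosα_i.
Slice 1: Δl = 3.0/cos(-3.7°) = 3.006 m; N'_1 = 57·cos(-3.7°) − 4·3.006 = 44.9; c'Δl = 7.52; W sinα = -3.7
Slice 2: Δl = 1.7/cos15.2° = 1.762 m; N'_2 = 64·cos15.2° − 19·1.762 = 28.3; c'Δl = 4.40; W sinα = 16.8
Slice 3: Δl = 2.0/cos31.3° = 2.341 m; N'_3 = 82·cos31.3° − 4·2.341 = 60.7; c'Δl = 5.85; W sinα = 42.6
Slice 4: Δl = 1.5/cos49.7° = 2.319 m; N'_4 = 29·cos49.7° − 2·2.319 = 14.1; c'Δl = 5.80; W sinα = 22.1
Σc'Δl = 23.6 kN/m; ΣN' = 148.0 kN/m; ΣW sinα = 77.8 kN/m
Resisting = 23.6 + 148.0·tan27.9° = 23.6 + 78.3 = 101.9 kN/m
FS = 101.9 / 77.8 = 1.310

FS = 1.31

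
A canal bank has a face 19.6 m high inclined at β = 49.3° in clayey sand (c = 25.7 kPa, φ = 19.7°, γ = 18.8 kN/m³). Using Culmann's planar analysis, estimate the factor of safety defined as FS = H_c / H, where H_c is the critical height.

H_c = (4c/γ) · sinβ cosφ / [1 − cos(β − φ)]
    = (4·25.7/18.8) · sin49.3°·cos19.7° / [1 − cos29.6°]
    = 5.468 · 0.7138 / 0.1305 = 29.91 m
FS = H_c / H = 29.91 / 19.6 = 1.526

FS = 1.53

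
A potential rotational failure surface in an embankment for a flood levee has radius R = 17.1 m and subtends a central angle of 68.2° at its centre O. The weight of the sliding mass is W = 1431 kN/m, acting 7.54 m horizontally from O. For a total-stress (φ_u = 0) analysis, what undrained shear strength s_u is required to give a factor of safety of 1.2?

FS = s_u·L_a·R / (W·d), so s_u = FS·W·d / (L_a·R).
Arc length L_a = R·θ = 17.1·(68.2°·π/180) = 17.1·1.1903 = 20.35 m
s_u = 1.2·1431·7.54 / (20.35·17.1) = 12947.7 / 348.06 = 37.20 kPa

s_u = 37.2 kPa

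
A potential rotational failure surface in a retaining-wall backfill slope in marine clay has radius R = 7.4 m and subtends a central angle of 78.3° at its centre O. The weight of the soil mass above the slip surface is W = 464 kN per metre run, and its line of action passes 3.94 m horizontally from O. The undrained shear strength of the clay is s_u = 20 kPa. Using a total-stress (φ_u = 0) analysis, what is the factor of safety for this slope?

FS = 0.82

Taking moments about the centre O, the resisting moment is provided by the undrained shear strength acting along the arc:
Arc length L_a = R·θ = 7.4·(78.3°·π/180) = 7.4·1.3666 = 10.11 m
M_R = s_u·L_a·R = 20·10.11·7.4 = 1496.7 kN·m/m
M_D = W·d = 464·3.94 = 1828.2 kN·m/m
FS = M_R / M_D = 1496.7 / 1828.2 = 0.819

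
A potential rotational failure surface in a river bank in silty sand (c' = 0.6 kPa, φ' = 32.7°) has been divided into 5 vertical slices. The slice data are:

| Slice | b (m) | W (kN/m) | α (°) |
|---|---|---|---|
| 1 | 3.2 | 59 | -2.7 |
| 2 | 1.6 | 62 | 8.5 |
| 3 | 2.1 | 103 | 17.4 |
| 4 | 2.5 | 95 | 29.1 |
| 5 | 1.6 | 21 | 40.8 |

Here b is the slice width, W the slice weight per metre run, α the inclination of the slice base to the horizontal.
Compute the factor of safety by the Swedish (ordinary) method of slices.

Ordinary method of slices: FS = Σ[c'·Δl_i + (W_i cosα_i)·tanφ'] / Σ W_i sinα_i, with Δl_i = b_i / cosα_i.
Slice 1: Δl = 3.2/cos(-2.7°) = 3.204 m; N'_1 = 59·cos(-2.7°) = 58.9; c'Δl = 1.92; W sinα = -2.8
Slice 2: Δl = 1.6/cos8.5° = 1.618 m; N'_2 = 62·cos8.5° = 61.3; c'Δl = 0.97; W sinα = 9.2
Slice 3: Δl = 2.1/cos17.4° = 2.201 m; N'_3 = 103·cos17.4° = 98.3; c'Δl = 1.32; W sinα = 30.8
Slice 4: Δl = 2.5/cos29.1° = 2.861 m; N'_4 = 95·cos29.1° = 83.0; c'Δl = 1.72; W sinα = 46.2
Slice 5: Δl = 1.6/cos40.8° = 2.114 m; N'_5 = 21·cos40.8° = 15.9; c'Δl = 1.27; W sinα = 13.7
Σc'Δl = 7.2 kN/m; ΣN' = 317.4 kN/m; ΣW sinα = 97.1 kN/m
Resisting = 7.2 + 317.4·tan32.7° = 7.2 + 203.8 = 211.0 kN/m
FS = 211.0 / 97.1 = 2.173

FS = 2.17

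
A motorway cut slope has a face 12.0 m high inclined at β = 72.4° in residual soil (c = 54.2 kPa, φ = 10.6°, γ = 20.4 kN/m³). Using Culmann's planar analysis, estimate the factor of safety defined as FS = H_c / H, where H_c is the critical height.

FS = 1.57

H_c = (4c/γ) · sinβ cosφ / [1 − cos(β − φ)]
    = (4·54.2/20.4) · sin72.4°·cos10.6° / [1 − cos61.8°]
    = 10.627 · 0.9369 / 0.5274 = 18.88 m
FS = H_c / H = 18.88 / 12.0 = 1.573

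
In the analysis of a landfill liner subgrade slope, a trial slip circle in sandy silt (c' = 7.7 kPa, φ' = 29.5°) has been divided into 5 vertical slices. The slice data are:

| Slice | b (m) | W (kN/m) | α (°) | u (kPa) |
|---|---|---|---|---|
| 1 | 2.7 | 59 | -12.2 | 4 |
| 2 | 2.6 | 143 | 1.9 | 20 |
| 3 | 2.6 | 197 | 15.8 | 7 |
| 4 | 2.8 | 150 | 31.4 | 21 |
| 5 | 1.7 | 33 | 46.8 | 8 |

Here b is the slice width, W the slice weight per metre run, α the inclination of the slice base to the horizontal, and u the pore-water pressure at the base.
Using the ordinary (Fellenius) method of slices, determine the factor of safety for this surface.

Ordinary method of slices: FS = Σ[c'·Δl_i + (W_i cosα_i − u_i·Δl_i)·tanφ'] / Σ W_i sinα_i, with Δl_i = b_i / cosα_i.
Slice 1: Δl = 2.7/cos(-12.2°) = 2.762 m; N'_1 = 59·cos(-12.2°) − 4·2.762 = 46.6; c'Δl = 21.27; W sinα = -12.5
Slice 2: Δl = 2.6/cos1.9° = 2.601 m; N'_2 = 143·cos1.9° − 20·2.601 = 90.9; c'Δl = 20.03; W sinα = 4.7
Slice 3: Δl = 2.6/cos15.8° = 2.702 m; N'_3 = 197·cos15.8° − 7·2.702 = 170.6; c'Δl = 20.81; W sinα = 53.6
Slice 4: Δl = 2.8/cos31.4° = 3.280 m; N'_4 = 150·cos31.4° − 21·3.280 = 59.1; c'Δl = 25.26; W sinα = 78.2
Slice 5: Δl = 1.7/cos46.8° = 2.483 m; N'_5 = 33·cos46.8° − 8·2.483 = 2.7; c'Δl = 19.12; W sinα = 24.1
Σc'Δl = 106.5 kN/m; ΣN' = 370.0 kN/m; ΣW sinα = 148.1 kN/m
Resisting = 106.5 + 370.0·tan29.5° = 106.5 + 209.3 = 315.8 kN/m
FS = 315.8 / 148.1 = 2.132

FS = 2.13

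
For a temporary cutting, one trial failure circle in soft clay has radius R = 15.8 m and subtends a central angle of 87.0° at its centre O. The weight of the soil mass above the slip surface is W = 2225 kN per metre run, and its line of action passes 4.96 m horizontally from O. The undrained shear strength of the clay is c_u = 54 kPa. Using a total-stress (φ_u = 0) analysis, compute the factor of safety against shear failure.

FS = 1.85

Taking moments about the centre O, the resisting moment is provided by the undrained shear strength acting along the arc:
Arc length L_a = R·θ = 15.8·(87.0°·π/180) = 15.8·1.5184 = 23.99 m
M_R = c_u·L_a·R = 54·23.99·15.8 = 20469.4 kN·m/m
M_D = W·d = 2225·4.96 = 11036.0 kN·m/m
FS = M_R / M_D = 20469.4 / 11036.0 = 1.855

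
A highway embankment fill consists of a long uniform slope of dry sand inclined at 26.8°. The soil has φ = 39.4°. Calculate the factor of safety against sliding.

FS = 1.63

For a dry cohesionless infinite slope the factor of safety is FS = tanφ / tanβ.
FS = tan39.4° / tan26.8° = 0.8214 / 0.5051 = 1.626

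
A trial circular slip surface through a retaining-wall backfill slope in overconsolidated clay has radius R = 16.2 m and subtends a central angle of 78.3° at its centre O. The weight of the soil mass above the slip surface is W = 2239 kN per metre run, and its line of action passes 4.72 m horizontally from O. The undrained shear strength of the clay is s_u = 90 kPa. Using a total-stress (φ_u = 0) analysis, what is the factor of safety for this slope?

Taking moments about the centre O, the resisting moment is provided by the undrained shear strength acting along the arc:
Arc length L_a = R·θ = 16.2·(78.3°·π/180) = 16.2·1.3666 = 22.14 m
M_R = s_u·L_a·R = 90·22.14·16.2 = 32278.4 kN·m/m
M_D = W·d = 2239·4.72 = 10568.1 kN·m/m
FS = M_R / M_D = 32278.4 / 10568.1 = 3.054

FS = 3.05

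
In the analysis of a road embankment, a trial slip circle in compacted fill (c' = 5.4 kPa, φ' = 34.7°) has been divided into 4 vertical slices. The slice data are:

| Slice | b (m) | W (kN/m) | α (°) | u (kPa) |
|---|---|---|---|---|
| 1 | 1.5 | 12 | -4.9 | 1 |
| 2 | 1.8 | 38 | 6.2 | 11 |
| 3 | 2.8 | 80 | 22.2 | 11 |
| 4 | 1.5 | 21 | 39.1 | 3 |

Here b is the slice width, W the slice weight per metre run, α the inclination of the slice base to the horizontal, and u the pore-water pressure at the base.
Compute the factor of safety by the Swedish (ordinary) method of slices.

Ordinary method of slices: FS = Σ[c'·Δl_i + (W_i cosα_i − u_i·Δl_i)·tanφ'] / Σ W_i sinα_i, with Δl_i = b_i / cosα_i.
Slice 1: Δl = 1.5/cos(-4.9°) = 1.506 m; N'_1 = 12·cos(-4.9°) − 1·1.506 = 10.5; c'Δl = 8.13; W sinα = -1.0
Slice 2: Δl = 1.8/cos6.2° = 1.811 m; N'_2 = 38·cos6.2° − 11·1.811 = 17.9; c'Δl = 9.78; W sinα = 4.1
Slice 3: Δl = 2.8/cos22.2° = 3.024 m; N'_3 = 80·cos22.2° − 11·3.024 = 40.8; c'Δl = 16.33; W sinα = 30.2
Slice 4: Δl = 1.5/cos39.1° = 1.933 m; N'_4 = 21·cos39.1° − 3·1.933 = 10.5; c'Δl = 10.44; W sinα = 13.2
Σc'Δl = 44.7 kN/m; ΣN' = 79.6 kN/m; ΣW sinα = 46.6 kN/m
Resisting = 44.7 + 79.6·tan34.7° = 44.7 + 55.1 = 99.8 kN/m
FS = 99.8 / 46.6 = 2.144

FS = 2.14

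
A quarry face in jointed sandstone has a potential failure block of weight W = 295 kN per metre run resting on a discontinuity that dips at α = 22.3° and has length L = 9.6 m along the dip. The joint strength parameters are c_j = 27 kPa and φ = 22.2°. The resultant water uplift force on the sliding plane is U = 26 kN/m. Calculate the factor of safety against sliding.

Resolving the block weight along and normal to the plane and applying the Mohr–Coulomb strength on the joint:
N' = W cosα − U = 295·cos22.3° − 26 = 246.9 kN/m
Driving force T = W sinα = 295·sin22.3° = 111.9 kN/m
Resisting force R = c_j·L + N'·tanφ = 27·9.6 + 246.9·tan22.2° = 259.2 + 100.8 = 360.0 kN/m
FS = R / T = 360.0 / 111.9 = 3.216

FS = 3.22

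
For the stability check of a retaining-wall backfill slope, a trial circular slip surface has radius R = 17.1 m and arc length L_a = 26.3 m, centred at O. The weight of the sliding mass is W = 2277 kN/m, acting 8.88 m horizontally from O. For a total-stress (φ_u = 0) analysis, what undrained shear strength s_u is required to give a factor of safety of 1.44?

s_u = 64.7 kPa

FS = s_u·L_a·R / (W·d), so s_u = FS·W·d / (L_a·R).
s_u = 1.44·2277·8.88 / (26.30·17.1) = 29116.5 / 449.73 = 64.74 kPa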